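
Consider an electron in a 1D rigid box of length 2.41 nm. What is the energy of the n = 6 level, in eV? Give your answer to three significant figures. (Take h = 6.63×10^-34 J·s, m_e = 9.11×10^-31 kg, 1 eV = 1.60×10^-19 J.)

For an infinite well E_n = n²h²/(8m_eL²), so E_1 = h²/(8m_eL²) = (6.63×10^-34)²/(8·9.11×10^-31·(2.41×10^-9 m)²) = 1.038×10^-20 J.
Then E_6 = 6²·E_1 = 36·1.038×10^-20 J = 3.737×10^-19 J.
Converting, E_6 = 3.737×10^-19 J / (1.60×10^-19 J/eV) = 2.34 eV.

E_6 = 2.34 eV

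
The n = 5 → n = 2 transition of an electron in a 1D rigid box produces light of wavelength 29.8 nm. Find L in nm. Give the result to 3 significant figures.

L = 0.436 nm

The photon carries ΔE = hc/λ = 6.626×10^-34·2.998×10^8/2.98×10^-8 m = 6.666×10^-18 J.
Since ΔE = (5² − 2²)E_1, E_1 = 3.174×10^-19 J, and L = h/√(8m_eE_1) = 4.36×10^-10 m = 0.436 nm.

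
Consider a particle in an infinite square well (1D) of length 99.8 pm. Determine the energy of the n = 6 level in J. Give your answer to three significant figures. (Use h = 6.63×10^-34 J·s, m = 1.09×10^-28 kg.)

E_6 = 1.82×10^-18 J

For an infinite well E_n = n²h²/(8mL²), so E_1 = h²/(8mL²) = (6.63×10^-34)²/(8·1.09×10^-28·(9.98×10^-11 m)²) = 5.061×10^-20 J.
Then E_6 = 6²·E_1 = 36·5.061×10^-20 J = 1.82×10^-18 J.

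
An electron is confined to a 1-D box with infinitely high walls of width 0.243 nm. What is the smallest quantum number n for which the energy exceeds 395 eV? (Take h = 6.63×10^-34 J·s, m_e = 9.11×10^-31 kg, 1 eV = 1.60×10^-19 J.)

n = 8

E_1 = h²/(8m_eL²) = 1.021×10^-18 J = 6.381 eV.
Need n² > 395/6.381 = 61.90, i.e. n > 7.868.
The smallest integer satisfying this is n = 8.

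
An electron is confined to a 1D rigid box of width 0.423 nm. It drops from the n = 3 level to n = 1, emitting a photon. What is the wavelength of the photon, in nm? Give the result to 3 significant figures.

λ = 73.7 nm

E_1 = h²/(8m_eL²) = 3.367×10^-19 J, so ΔE = (3² − 1²)E_1 = 2.694×10^-18 J.
λ = hc/ΔE = (6.626×10^-34·2.998×10^8)/2.694×10^-18 = 7.37×10^-8 m = 73.7 nm.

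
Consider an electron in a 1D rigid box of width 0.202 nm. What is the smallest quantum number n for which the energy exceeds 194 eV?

n = 5

E_1 = h²/(8m_eL²) = 1.477×10^-18 J = 9.220 eV.
Need n² > 194/9.220 = 21.04, i.e. n > 4.587.
The smallest integer satisfying this is n = 5.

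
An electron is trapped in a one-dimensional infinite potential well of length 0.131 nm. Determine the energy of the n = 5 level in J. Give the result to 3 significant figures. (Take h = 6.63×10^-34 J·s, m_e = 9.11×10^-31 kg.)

For an infinite well E_n = n²h²/(8m_eL²), so E_1 = h²/(8m_eL²) = (6.63×10^-34)²/(8·9.11×10^-31·(1.31×10^-10 m)²) = 3.515×10^-18 J.
Then E_5 = 5²·E_1 = 25·3.515×10^-18 J = 8.79×10^-17 J.

E_5 = 8.79×10^-17 J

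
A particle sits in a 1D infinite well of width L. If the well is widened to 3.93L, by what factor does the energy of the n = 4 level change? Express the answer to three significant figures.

0.0647

E_n ∝ 1/L², so the energy scales by 1/3.93² = 0.0647.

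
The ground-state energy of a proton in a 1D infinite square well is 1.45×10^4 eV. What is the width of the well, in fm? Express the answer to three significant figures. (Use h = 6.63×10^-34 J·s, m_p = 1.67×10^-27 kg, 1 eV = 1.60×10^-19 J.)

L = 119 fm

From E_n = n²h²/(8m_pL²), L = n·h/√(8m_pE_n).
E_1 = 1.45×10^4 eV = 2.320×10^-15 J, so L = 1·6.63×10^-34/√(8·1.67×10^-27·2.320×10^-15) = 1.19×10^-13 m = 119 fm.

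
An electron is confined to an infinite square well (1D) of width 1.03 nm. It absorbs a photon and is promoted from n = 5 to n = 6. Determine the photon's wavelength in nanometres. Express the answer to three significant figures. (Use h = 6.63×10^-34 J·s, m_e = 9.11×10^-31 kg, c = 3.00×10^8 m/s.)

E_1 = h²/(8m_eL²) = 5.685×10^-20 J, so ΔE = (6² − 5²)E_1 = 6.254×10^-19 J.
λ = hc/ΔE = (6.63×10^-34·3.00×10^8)/6.254×10^-19 = 3.18×10^-7 m = 318 nm.

λ = 318 nm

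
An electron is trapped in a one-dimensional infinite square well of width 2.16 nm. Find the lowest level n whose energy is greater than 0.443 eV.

n = 3

E_1 = h²/(8m_eL²) = 1.291×10^-20 J = 0.08059 eV.
Need n² > 0.443/0.08059 = 5.497, i.e. n > 2.345.
The smallest integer satisfying this is n = 3.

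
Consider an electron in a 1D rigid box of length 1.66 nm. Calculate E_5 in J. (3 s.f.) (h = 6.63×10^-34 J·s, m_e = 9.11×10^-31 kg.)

E_5 = 5.47×10^-19 J

For an infinite well E_n = n²h²/(8m_eL²), so E_1 = h²/(8m_eL²) = (6.63×10^-34)²/(8·9.11×10^-31·(1.66×10^-9 m)²) = 2.189×10^-20 J.
Then E_5 = 5²·E_1 = 25·2.189×10^-20 J = 5.47×10^-19 J.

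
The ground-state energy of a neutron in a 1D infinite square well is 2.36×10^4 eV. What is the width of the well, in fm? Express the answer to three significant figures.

L = 93.1 fm

From E_n = n²h²/(8m_nL²), L = n·h/√(8m_nE_n).
E_1 = 2.36×10^4 eV = 3.781×10^-15 J, so L = 1·6.626×10^-34/√(8·1.675×10^-27·3.781×10^-15) = 9.31×10^-14 m = 93.1 fm.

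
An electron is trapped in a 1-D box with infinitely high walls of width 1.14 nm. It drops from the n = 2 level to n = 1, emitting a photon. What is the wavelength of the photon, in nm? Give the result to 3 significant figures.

λ = 1.43×10^3 nm

E_1 = h²/(8m_eL²) = 4.636×10^-20 J, so ΔE = (2² − 1²)E_1 = 1.391×10^-19 J.
λ = hc/ΔE = (6.626×10^-34·2.998×10^8)/1.391×10^-19 = 1.43×10^-6 m = 1.43×10^3 nm.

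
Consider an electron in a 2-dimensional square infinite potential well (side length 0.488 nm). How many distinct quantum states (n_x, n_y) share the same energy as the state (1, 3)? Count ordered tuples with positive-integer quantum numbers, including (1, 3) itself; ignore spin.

The level has n_x² + n_y² = 10. The ordered positive-integer solutions are (1, 3), (3, 1).
That gives 2 states.

degeneracy = 2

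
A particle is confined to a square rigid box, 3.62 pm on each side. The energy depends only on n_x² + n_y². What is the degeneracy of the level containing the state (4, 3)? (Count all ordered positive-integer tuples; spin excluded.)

degeneracy = 2

The level has n_x² + n_y² = 25. The ordered positive-integer solutions are (3, 4), (4, 3).
That gives 2 states.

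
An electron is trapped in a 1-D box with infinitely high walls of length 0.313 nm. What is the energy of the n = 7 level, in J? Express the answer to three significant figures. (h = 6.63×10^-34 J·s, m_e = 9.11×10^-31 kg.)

E_7 = 3.02×10^-17 J

For an infinite well E_n = n²h²/(8m_eL²), so E_1 = h²/(8m_eL²) = (6.63×10^-34)²/(8·9.11×10^-31·(3.13×10^-10 m)²) = 6.156×10^-19 J.
Then E_7 = 7²·E_1 = 49·6.156×10^-19 J = 3.02×10^-17 J.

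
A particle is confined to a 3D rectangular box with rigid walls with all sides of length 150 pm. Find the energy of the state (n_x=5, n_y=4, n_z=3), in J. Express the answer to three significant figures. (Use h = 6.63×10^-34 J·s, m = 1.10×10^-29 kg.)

E = 1.11×10^-17 J

For a 3D rectangular well E = (h²/8m)·Σ n_i²/L_i² = (6.63×10^-34)²/(8·1.10×10^-29) · [5²/(150 pm)² + 4²/(150 pm)² + 3²/(150 pm)²].
Evaluating gives E = 1.11×10^-17 J.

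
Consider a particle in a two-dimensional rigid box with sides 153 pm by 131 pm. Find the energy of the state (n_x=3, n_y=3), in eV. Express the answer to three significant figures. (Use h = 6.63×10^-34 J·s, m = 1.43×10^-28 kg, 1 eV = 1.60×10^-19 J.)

For a 2D rectangular well E = (h²/8m)·Σ n_i²/L_i² = (6.63×10^-34)²/(8·1.43×10^-28) · [3²/(153 pm)² + 3²/(131 pm)²].
Evaluating gives E = 3.492×10^-19 J = 2.18 eV.

E = 2.18 eV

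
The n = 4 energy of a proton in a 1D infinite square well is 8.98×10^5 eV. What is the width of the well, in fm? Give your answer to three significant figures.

L = 60.4 fm

From E_n = n²h²/(8m_pL²), L = n·h/√(8m_pE_n).
E_4 = 8.98×10^5 eV = 1.439×10^-13 J, so L = 4·6.626×10^-34/√(8·1.673×10^-27·1.439×10^-13) = 6.04×10^-14 m = 60.4 fm.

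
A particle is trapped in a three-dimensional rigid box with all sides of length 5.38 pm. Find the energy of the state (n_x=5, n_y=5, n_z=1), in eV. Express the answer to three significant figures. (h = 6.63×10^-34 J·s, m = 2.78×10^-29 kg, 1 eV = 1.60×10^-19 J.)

For a 3D rectangular well E = (h²/8m)·Σ n_i²/L_i² = (6.63×10^-34)²/(8·2.78×10^-29) · [5²/(5.38 pm)² + 5²/(5.38 pm)² + 1²/(5.38 pm)²].
Evaluating gives E = 3.483×10^-15 J = 2.18×10^4 eV.

E = 2.18×10^4 eV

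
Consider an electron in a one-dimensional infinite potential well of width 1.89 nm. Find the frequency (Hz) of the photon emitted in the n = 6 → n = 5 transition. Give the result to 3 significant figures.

f = 2.80×10^14 Hz

E_1 = h²/(8m_eL²) = 1.687×10^-20 J and ΔE = (6² − 5²)E_1 = 1.856×10^-19 J.
f = ΔE/h = 1.856×10^-19/6.626×10^-34 = 2.80×10^14 Hz.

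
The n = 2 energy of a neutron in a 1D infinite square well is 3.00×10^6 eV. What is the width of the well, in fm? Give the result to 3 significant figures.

From E_n = n²h²/(8m_nL²), L = n·h/√(8m_nE_n).
E_2 = 3.00×10^6 eV = 4.806×10^-13 J, so L = 2·6.626×10^-34/√(8·1.675×10^-27·4.806×10^-13) = 1.65×10^-14 m = 16.5 fm.

L = 16.5 fm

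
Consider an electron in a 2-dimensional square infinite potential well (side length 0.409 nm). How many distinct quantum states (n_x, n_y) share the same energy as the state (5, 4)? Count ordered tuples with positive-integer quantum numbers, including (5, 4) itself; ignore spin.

The level has n_x² + n_y² = 41. The ordered positive-integer solutions are (4, 5), (5, 4).
That gives 2 states.

degeneracy = 2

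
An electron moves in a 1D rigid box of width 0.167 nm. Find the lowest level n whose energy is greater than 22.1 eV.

n = 2

E_1 = h²/(8m_eL²) = 2.160×10^-18 J = 13.48 eV.
Need n² > 22.1/13.48 = 1.639, i.e. n > 1.280.
The smallest integer satisfying this is n = 2.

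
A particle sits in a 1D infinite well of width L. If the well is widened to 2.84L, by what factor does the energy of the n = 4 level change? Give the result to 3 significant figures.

E_n ∝ 1/L², so the energy scales by 1/2.84² = 0.124.

0.124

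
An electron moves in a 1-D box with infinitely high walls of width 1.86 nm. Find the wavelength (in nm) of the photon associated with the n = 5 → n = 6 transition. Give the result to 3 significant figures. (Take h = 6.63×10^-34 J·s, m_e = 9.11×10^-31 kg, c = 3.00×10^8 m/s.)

λ = 1.04×10^3 nm

E_1 = h²/(8m_eL²) = 1.743×10^-20 J, so ΔE = (6² − 5²)E_1 = 1.917×10^-19 J.
λ = hc/ΔE = (6.63×10^-34·3.00×10^8)/1.917×10^-19 = 1.04×10^-6 m = 1.04×10^3 nm.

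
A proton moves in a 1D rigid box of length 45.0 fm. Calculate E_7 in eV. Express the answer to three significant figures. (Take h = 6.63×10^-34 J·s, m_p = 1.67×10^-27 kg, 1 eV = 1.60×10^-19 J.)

E_7 = 4.98×10^6 eV

For an infinite well E_n = n²h²/(8m_pL²), so E_1 = h²/(8m_pL²) = (6.63×10^-34)²/(8·1.67×10^-27·(4.50×10^-14 m)²) = 1.625×10^-14 J.
Then E_7 = 7²·E_1 = 49·1.625×10^-14 J = 7.962×10^-13 J.
Converting, E_7 = 7.962×10^-13 J / (1.60×10^-19 J/eV) = 4.98×10^6 eV.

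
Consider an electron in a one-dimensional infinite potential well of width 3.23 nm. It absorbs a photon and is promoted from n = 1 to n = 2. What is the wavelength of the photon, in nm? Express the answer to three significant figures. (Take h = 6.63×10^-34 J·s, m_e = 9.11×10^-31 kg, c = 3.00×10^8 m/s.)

λ = 1.15×10^4 nm

E_1 = h²/(8m_eL²) = 5.781×10^-21 J, so ΔE = (2² − 1²)E_1 = 1.734×10^-20 J.
λ = hc/ΔE = (6.63×10^-34·3.00×10^8)/1.734×10^-20 = 1.15×10^-5 m = 1.15×10^4 nm.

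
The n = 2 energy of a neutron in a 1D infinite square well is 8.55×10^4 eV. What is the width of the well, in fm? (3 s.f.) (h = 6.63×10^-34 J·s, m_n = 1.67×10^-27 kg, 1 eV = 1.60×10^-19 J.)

From E_n = n²h²/(8m_nL²), L = n·h/√(8m_nE_n).
E_2 = 8.55×10^4 eV = 1.368×10^-14 J, so L = 2·6.63×10^-34/√(8·1.67×10^-27·1.368×10^-14) = 9.81×10^-14 m = 98.1 fm.

L = 98.1 fm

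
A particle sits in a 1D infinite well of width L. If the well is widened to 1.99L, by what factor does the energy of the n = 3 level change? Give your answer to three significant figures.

E_n ∝ 1/L², so the energy scales by 1/1.99² = 0.253.

0.253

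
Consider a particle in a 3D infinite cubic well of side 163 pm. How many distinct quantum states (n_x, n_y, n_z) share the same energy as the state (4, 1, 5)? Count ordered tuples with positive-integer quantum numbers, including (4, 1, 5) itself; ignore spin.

degeneracy = 6

The level has n_x² + n_y² + n_z² = 42. The ordered positive-integer solutions are (1, 4, 5), (1, 5, 4), (4, 1, 5), (4, 5, 1), (5, 1, 4), (5, 4, 1).
That gives 6 states.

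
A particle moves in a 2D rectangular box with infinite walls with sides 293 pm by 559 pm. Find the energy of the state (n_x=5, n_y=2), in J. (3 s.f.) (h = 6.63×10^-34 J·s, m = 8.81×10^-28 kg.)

E = 1.90×10^-20 J

For a 2D rectangular well E = (h²/8m)·Σ n_i²/L_i² = (6.63×10^-34)²/(8·8.81×10^-28) · [5²/(293 pm)² + 2²/(559 pm)²].
Evaluating gives E = 1.90×10^-20 J.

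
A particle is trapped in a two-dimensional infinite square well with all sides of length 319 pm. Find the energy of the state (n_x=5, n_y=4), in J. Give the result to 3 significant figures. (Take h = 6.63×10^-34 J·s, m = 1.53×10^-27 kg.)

For a 2D rectangular well E = (h²/8m)·Σ n_i²/L_i² = (6.63×10^-34)²/(8·1.53×10^-27) · [5²/(319 pm)² + 4²/(319 pm)²].
Evaluating gives E = 1.45×10^-20 J.

E = 1.45×10^-20 J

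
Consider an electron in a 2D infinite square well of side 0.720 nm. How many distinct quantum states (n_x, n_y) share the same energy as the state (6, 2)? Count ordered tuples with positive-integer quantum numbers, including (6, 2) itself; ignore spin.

degeneracy = 2

The level has n_x² + n_y² = 40. The ordered positive-integer solutions are (2, 6), (6, 2).
That gives 2 states.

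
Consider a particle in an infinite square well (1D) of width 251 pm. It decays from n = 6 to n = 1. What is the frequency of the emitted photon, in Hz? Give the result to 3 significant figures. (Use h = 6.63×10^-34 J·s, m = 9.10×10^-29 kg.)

f = 5.06×10^14 Hz

E_1 = h²/(8mL²) = 9.584×10^-21 J and ΔE = (6² − 1²)E_1 = 3.354×10^-19 J.
f = ΔE/h = 3.354×10^-19/6.63×10^-34 = 5.06×10^14 Hz.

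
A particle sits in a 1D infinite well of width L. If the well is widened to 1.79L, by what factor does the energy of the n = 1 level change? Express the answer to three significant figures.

0.312

E_n ∝ 1/L², so the energy scales by 1/1.79² = 0.312.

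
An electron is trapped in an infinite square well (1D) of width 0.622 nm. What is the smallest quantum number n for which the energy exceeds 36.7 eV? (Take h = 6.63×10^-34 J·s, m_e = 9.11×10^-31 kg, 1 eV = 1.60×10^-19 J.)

E_1 = h²/(8m_eL²) = 1.559×10^-19 J = 0.9744 eV.
Need n² > 36.7/0.9744 = 37.66, i.e. n > 6.137.
The smallest integer satisfying this is n = 7.

n = 7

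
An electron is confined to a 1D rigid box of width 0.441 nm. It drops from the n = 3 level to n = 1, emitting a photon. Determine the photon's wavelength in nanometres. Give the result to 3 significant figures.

E_1 = h²/(8m_eL²) = 3.098×10^-19 J, so ΔE = (3² − 1²)E_1 = 2.478×10^-18 J.
λ = hc/ΔE = (6.626×10^-34·2.998×10^8)/2.478×10^-18 = 8.02×10^-8 m = 80.2 nm.

λ = 80.2 nm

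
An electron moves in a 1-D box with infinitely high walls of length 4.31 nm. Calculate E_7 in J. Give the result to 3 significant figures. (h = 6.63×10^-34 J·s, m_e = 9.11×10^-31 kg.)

For an infinite well E_n = n²h²/(8m_eL²), so E_1 = h²/(8m_eL²) = (6.63×10^-34)²/(8·9.11×10^-31·(4.31×10^-9 m)²) = 3.247×10^-21 J.
Then E_7 = 7²·E_1 = 49·3.247×10^-21 J = 1.59×10^-19 J.

E_7 = 1.59×10^-19 J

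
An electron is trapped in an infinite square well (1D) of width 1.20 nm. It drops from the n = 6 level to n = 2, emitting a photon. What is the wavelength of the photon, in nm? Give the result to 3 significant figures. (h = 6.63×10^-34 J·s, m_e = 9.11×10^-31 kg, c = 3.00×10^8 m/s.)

λ = 148 nm

E_1 = h²/(8m_eL²) = 4.188×10^-20 J, so ΔE = (6² − 2²)E_1 = 1.340×10^-18 J.
λ = hc/ΔE = (6.63×10^-34·3.00×10^8)/1.340×10^-18 = 1.48×10^-7 m = 148 nm.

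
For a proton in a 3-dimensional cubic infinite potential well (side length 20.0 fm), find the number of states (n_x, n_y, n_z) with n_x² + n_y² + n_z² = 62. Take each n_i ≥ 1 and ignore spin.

degeneracy = 12

The level has n_x² + n_y² + n_z² = 62. The ordered positive-integer solutions are (1, 5, 6), (1, 6, 5), (2, 3, 7), (2, 7, 3), (3, 2, 7), (3, 7, 2), (5, 1, 6), (5, 6, 1), (6, 1, 5), (6, 5, 1), (7, 2, 3), (7, 3, 2).
That gives 12 states.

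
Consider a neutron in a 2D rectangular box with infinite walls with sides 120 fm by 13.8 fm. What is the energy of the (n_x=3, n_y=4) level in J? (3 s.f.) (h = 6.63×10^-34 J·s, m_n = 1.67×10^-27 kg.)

E = 2.78×10^-12 J

For a 2D rectangular well E = (h²/8m_n)·Σ n_i²/L_i² = (6.63×10^-34)²/(8·1.67×10^-27) · [3²/(120 fm)² + 4²/(13.8 fm)²].
Evaluating gives E = 2.78×10^-12 J.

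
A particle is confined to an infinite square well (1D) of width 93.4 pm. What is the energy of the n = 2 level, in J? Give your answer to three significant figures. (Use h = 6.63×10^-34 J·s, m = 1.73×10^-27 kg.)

E_2 = 1.46×10^-20 J

For an infinite well E_n = n²h²/(8mL²), so E_1 = h²/(8mL²) = (6.63×10^-34)²/(8·1.73×10^-27·(9.34×10^-11 m)²) = 3.641×10^-21 J.
Then E_2 = 2²·E_1 = 4·3.641×10^-21 J = 1.46×10^-20 J.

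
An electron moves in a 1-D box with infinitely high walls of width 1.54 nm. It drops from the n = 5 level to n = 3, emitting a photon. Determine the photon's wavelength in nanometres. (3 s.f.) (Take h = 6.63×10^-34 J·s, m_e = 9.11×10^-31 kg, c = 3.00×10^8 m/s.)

E_1 = h²/(8m_eL²) = 2.543×10^-20 J, so ΔE = (5² − 3²)E_1 = 4.069×10^-19 J.
λ = hc/ΔE = (6.63×10^-34·3.00×10^8)/4.069×10^-19 = 4.89×10^-7 m = 489 nm.

λ = 489 nm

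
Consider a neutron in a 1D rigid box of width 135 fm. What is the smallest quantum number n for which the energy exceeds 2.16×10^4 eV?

n = 2

E_1 = h²/(8m_nL²) = 1.798×10^-15 J = 1.122×10^4 eV.
Need n² > 2.16×10^4/1.122×10^4 = 1.925, i.e. n > 1.387.
The smallest integer satisfying this is n = 2.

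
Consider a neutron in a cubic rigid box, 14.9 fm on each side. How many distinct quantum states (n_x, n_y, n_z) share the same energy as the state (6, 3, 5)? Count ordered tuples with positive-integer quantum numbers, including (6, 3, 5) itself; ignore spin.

The level has n_x² + n_y² + n_z² = 70. The ordered positive-integer solutions are (3, 5, 6), (3, 6, 5), (5, 3, 6), (5, 6, 3), (6, 3, 5), (6, 5, 3).
That gives 6 states.

degeneracy = 6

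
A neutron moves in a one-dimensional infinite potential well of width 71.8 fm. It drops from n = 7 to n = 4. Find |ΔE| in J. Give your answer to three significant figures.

E_1 = h²/(8m_nL²) = 6.355×10^-15 J.
|ΔE| = |7² − 4²|·E_1 = 33·6.355×10^-15 J = 2.10×10^-13 J.

|ΔE| = 2.10×10^-13 J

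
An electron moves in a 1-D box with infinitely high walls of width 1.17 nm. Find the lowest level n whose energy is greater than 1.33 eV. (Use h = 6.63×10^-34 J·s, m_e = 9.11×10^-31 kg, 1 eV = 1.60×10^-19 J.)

n = 3

E_1 = h²/(8m_eL²) = 4.406×10^-20 J = 0.2754 eV.
Need n² > 1.33/0.2754 = 4.829, i.e. n > 2.197.
The smallest integer satisfying this is n = 3.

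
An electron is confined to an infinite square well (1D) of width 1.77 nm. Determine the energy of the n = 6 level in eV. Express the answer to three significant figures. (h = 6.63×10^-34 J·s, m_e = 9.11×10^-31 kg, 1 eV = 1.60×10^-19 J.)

For an infinite well E_n = n²h²/(8m_eL²), so E_1 = h²/(8m_eL²) = (6.63×10^-34)²/(8·9.11×10^-31·(1.77×10^-9 m)²) = 1.925×10^-20 J.
Then E_6 = 6²·E_1 = 36·1.925×10^-20 J = 6.930×10^-19 J.
Converting, E_6 = 6.930×10^-19 J / (1.60×10^-19 J/eV) = 4.33 eV.

E_6 = 4.33 eV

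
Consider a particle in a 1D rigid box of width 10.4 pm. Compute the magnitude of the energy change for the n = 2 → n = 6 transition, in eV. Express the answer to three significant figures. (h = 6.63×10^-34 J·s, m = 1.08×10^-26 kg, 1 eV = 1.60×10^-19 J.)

E_1 = h²/(8mL²) = 4.704×10^-20 J.
|ΔE| = |2² − 6²|·E_1 = 32·4.704×10^-20 J = 1.505×10^-18 J = 9.41 eV.

|ΔE| = 9.41 eV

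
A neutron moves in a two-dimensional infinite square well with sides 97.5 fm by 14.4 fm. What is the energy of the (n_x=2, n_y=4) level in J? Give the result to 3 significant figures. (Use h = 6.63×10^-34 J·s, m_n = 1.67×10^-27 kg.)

For a 2D rectangular well E = (h²/8m_n)·Σ n_i²/L_i² = (6.63×10^-34)²/(8·1.67×10^-27) · [2²/(97.5 fm)² + 4²/(14.4 fm)²].
Evaluating gives E = 2.55×10^-12 J.

E = 2.55×10^-12 J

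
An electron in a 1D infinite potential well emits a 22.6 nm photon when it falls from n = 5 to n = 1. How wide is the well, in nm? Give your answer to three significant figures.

The photon carries ΔE = hc/λ = 6.626×10^-34·2.998×10^8/2.26×10^-8 m = 8.790×10^-18 J.
Since ΔE = (5² − 1²)E_1, E_1 = 3.663×10^-19 J, and L = h/√(8m_eE_1) = 4.06×10^-10 m = 0.406 nm.

L = 0.406 nm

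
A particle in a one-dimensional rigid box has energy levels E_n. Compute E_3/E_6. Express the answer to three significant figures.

E_n ∝ n², so E_3/E_6 = 3²/6² = 9/36 = 0.250.

0.250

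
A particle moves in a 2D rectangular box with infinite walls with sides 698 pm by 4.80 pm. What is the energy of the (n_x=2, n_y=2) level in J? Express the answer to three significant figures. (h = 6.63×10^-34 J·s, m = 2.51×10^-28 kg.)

E = 3.80×10^-17 J

For a 2D rectangular well E = (h²/8m)·Σ n_i²/L_i² = (6.63×10^-34)²/(8·2.51×10^-28) · [2²/(698 pm)² + 2²/(4.80 pm)²].
Evaluating gives E = 3.80×10^-17 J.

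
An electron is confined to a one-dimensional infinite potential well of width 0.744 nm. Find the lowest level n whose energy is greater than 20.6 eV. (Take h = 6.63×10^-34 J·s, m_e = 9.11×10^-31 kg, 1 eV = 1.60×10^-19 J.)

E_1 = h²/(8m_eL²) = 1.090×10^-19 J = 0.6813 eV.
Need n² > 20.6/0.6813 = 30.24, i.e. n > 5.499.
The smallest integer satisfying this is n = 6.

n = 6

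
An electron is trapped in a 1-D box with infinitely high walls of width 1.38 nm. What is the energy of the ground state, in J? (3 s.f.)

E_1 = 3.16×10^-20 J

For an infinite well E_n = n²h²/(8m_eL²), so E_1 = h²/(8m_eL²) = (6.626×10^-34)²/(8·9.109×10^-31·(1.38×10^-9 m)²) = 3.164×10^-20 J.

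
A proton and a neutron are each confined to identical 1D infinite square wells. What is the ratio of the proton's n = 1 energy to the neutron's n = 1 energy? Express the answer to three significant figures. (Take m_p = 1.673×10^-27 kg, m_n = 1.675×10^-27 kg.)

1.00

E_n ∝ 1/m at fixed n and L, so the ratio is m_n/m_p = 1.675×10^-27/1.673×10^-27 = 1.00.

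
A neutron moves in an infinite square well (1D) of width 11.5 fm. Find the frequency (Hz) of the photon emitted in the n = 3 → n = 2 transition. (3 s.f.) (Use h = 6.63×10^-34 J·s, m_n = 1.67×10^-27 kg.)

E_1 = h²/(8m_nL²) = 2.488×10^-13 J and ΔE = (3² − 2²)E_1 = 1.244×10^-12 J.
f = ΔE/h = 1.244×10^-12/6.63×10^-34 = 1.88×10^21 Hz.

f = 1.88×10^21 Hz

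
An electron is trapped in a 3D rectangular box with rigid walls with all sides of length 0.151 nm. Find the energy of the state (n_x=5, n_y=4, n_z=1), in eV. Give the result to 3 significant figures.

For a 3D rectangular well E = (h²/8m_e)·Σ n_i²/L_i² = (6.626×10^-34)²/(8·9.109×10^-31) · [5²/(0.151 nm)² + 4²/(0.151 nm)² + 1²/(0.151 nm)²].
Evaluating gives E = 1.110×10^-16 J = 693 eV.

E = 693 eV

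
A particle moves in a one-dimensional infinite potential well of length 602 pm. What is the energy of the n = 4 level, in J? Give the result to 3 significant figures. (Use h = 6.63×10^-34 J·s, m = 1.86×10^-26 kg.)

E_4 = 1.30×10^-22 J

For an infinite well E_n = n²h²/(8mL²), so E_1 = h²/(8mL²) = (6.63×10^-34)²/(8·1.86×10^-26·(6.02×10^-10 m)²) = 8.151×10^-24 J.
Then E_4 = 4²·E_1 = 16·8.151×10^-24 J = 1.30×10^-22 J.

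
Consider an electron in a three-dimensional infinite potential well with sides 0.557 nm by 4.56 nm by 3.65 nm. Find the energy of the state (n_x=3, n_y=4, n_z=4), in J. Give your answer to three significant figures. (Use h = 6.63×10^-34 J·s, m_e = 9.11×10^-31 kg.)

E = 1.87×10^-18 J

For a 3D rectangular well E = (h²/8m_e)·Σ n_i²/L_i² = (6.63×10^-34)²/(8·9.11×10^-31) · [3²/(0.557 nm)² + 4²/(4.56 nm)² + 4²/(3.65 nm)²].
Evaluating gives E = 1.87×10^-18 J.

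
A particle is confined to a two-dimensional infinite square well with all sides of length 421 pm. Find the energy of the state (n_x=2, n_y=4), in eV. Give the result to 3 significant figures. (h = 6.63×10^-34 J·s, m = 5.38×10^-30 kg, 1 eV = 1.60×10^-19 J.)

E = 7.20 eV

For a 2D rectangular well E = (h²/8m)·Σ n_i²/L_i² = (6.63×10^-34)²/(8·5.38×10^-30) · [2²/(421 pm)² + 4²/(421 pm)²].
Evaluating gives E = 1.152×10^-18 J = 7.20 eV.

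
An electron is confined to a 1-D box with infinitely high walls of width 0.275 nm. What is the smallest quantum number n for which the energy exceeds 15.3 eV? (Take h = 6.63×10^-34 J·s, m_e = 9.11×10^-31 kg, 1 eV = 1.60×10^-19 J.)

E_1 = h²/(8m_eL²) = 7.975×10^-19 J = 4.984 eV.
Need n² > 15.3/4.984 = 3.070, i.e. n > 1.752.
The smallest integer satisfying this is n = 2.

n = 2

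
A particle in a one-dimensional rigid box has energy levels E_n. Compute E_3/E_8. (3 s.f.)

0.141

E_n ∝ n², so E_3/E_8 = 3²/8² = 9/64 = 0.141.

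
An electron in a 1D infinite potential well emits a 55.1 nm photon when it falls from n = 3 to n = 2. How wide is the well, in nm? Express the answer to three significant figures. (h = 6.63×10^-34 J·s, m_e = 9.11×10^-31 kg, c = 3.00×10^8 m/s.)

L = 0.289 nm

The photon carries ΔE = hc/λ = 6.63×10^-34·3.00×10^8/5.51×10^-8 m = 3.610×10^-18 J.
Since ΔE = (3² − 2²)E_1, E_1 = 7.220×10^-19 J, and L = h/√(8m_eE_1) = 2.89×10^-10 m = 0.289 nm.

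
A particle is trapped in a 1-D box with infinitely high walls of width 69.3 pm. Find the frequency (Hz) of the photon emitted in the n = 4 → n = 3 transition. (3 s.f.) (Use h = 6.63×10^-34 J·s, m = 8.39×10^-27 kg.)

f = 1.44×10^13 Hz

E_1 = h²/(8mL²) = 1.364×10^-21 J and ΔE = (4² − 3²)E_1 = 9.548×10^-21 J.
f = ΔE/h = 9.548×10^-21/6.63×10^-34 = 1.44×10^13 Hz.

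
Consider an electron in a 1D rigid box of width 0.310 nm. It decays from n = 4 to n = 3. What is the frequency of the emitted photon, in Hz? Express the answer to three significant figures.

E_1 = h²/(8m_eL²) = 6.269×10^-19 J and ΔE = (4² − 3²)E_1 = 4.388×10^-18 J.
f = ΔE/h = 4.388×10^-18/6.626×10^-34 = 6.62×10^15 Hz.

f = 6.62×10^15 Hz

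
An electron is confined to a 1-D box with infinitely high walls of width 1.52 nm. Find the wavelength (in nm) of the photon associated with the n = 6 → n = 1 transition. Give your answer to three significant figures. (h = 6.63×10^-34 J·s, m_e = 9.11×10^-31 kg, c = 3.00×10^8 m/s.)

E_1 = h²/(8m_eL²) = 2.611×10^-20 J, so ΔE = (6² − 1²)E_1 = 9.138×10^-19 J.
λ = hc/ΔE = (6.63×10^-34·3.00×10^8)/9.138×10^-19 = 2.18×10^-7 m = 218 nm.

λ = 218 nm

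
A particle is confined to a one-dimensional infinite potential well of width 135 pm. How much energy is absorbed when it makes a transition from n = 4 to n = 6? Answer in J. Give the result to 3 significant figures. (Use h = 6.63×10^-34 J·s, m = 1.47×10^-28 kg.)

|ΔE| = 4.10×10^-19 J

E_1 = h²/(8mL²) = 2.051×10^-20 J.
|ΔE| = |4² − 6²|·E_1 = 20·2.051×10^-20 J = 4.10×10^-19 J.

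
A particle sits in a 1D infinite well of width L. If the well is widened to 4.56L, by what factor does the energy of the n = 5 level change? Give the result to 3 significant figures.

E_n ∝ 1/L², so the energy scales by 1/4.56² = 0.0481.

0.0481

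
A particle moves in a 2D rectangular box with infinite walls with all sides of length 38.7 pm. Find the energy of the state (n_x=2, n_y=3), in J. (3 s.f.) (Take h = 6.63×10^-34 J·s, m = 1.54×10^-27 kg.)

For a 2D rectangular well E = (h²/8m)·Σ n_i²/L_i² = (6.63×10^-34)²/(8·1.54×10^-27) · [2²/(38.7 pm)² + 3²/(38.7 pm)²].
Evaluating gives E = 3.10×10^-19 J.

E = 3.10×10^-19 J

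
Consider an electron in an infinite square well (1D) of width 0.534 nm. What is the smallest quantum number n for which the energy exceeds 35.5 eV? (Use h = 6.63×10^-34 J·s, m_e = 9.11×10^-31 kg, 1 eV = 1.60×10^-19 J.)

n = 6

E_1 = h²/(8m_eL²) = 2.115×10^-19 J = 1.322 eV.
Need n² > 35.5/1.322 = 26.85, i.e. n > 5.182.
The smallest integer satisfying this is n = 6.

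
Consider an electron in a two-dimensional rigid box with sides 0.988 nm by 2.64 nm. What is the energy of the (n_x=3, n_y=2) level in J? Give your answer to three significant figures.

For a 2D rectangular well E = (h²/8m_e)·Σ n_i²/L_i² = (6.626×10^-34)²/(8·9.109×10^-31) · [3²/(0.988 nm)² + 2²/(2.64 nm)²].
Evaluating gives E = 5.90×10^-19 J.

E = 5.90×10^-19 J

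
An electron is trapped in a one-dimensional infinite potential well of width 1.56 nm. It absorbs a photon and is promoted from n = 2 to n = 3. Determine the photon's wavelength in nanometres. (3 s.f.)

E_1 = h²/(8m_eL²) = 2.476×10^-20 J, so ΔE = (3² − 2²)E_1 = 1.238×10^-19 J.
λ = hc/ΔE = (6.626×10^-34·2.998×10^8)/1.238×10^-19 = 1.60×10^-6 m = 1.60×10^3 nm.

λ = 1.60×10^3 nm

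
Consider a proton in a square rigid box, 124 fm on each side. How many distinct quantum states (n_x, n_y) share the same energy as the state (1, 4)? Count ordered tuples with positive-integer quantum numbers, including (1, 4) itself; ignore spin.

degeneracy = 2

The level has n_x² + n_y² = 17. The ordered positive-integer solutions are (1, 4), (4, 1).
That gives 2 states.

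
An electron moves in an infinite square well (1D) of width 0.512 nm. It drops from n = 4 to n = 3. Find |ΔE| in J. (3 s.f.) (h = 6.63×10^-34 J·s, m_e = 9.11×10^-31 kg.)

|ΔE| = 1.61×10^-18 J

E_1 = h²/(8m_eL²) = 2.301×10^-19 J.
|ΔE| = |4² − 3²|·E_1 = 7·2.301×10^-19 J = 1.61×10^-18 J.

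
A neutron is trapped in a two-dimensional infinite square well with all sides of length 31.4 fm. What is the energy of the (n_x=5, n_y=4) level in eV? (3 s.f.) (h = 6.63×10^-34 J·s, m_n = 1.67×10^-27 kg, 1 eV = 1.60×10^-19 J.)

For a 2D rectangular well E = (h²/8m_n)·Σ n_i²/L_i² = (6.63×10^-34)²/(8·1.67×10^-27) · [5²/(31.4 fm)² + 4²/(31.4 fm)²].
Evaluating gives E = 1.368×10^-12 J = 8.55×10^6 eV.

E = 8.55×10^6 eV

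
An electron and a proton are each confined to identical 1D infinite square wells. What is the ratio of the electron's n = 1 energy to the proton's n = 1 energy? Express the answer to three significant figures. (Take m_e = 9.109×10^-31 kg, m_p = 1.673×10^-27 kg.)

E_n ∝ 1/m at fixed n and L, so the ratio is m_p/m_e = 1.673×10^-27/9.109×10^-31 = 1.84×10^3.

1.84×10^3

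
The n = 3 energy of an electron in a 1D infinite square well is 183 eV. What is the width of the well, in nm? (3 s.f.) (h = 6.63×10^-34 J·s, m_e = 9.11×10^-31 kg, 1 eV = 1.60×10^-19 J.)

L = 0.136 nm

From E_n = n²h²/(8m_eL²), L = n·h/√(8m_eE_n).
E_3 = 183 eV = 2.928×10^-17 J, so L = 3·6.63×10^-34/√(8·9.11×10^-31·2.928×10^-17) = 1.36×10^-10 m = 0.136 nm.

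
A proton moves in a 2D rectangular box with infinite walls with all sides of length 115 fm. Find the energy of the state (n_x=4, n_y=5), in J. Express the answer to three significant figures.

E = 1.02×10^-13 J

For a 2D rectangular well E = (h²/8m_p)·Σ n_i²/L_i² = (6.626×10^-34)²/(8·1.673×10^-27) · [4²/(115 fm)² + 5²/(115 fm)²].
Evaluating gives E = 1.02×10^-13 J.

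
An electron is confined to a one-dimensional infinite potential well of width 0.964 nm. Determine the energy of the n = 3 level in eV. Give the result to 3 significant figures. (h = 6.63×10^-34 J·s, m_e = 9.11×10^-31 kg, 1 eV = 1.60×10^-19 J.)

E_3 = 3.65 eV

For an infinite well E_n = n²h²/(8m_eL²), so E_1 = h²/(8m_eL²) = (6.63×10^-34)²/(8·9.11×10^-31·(9.64×10^-10 m)²) = 6.490×10^-20 J.
Then E_3 = 3²·E_1 = 9·6.490×10^-20 J = 5.841×10^-19 J.
Converting, E_3 = 5.841×10^-19 J / (1.60×10^-19 J/eV) = 3.65 eV.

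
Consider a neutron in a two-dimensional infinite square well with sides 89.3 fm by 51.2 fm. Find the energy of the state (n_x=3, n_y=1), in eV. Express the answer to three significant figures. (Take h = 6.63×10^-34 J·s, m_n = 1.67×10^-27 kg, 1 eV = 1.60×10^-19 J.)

For a 2D rectangular well E = (h²/8m_n)·Σ n_i²/L_i² = (6.63×10^-34)²/(8·1.67×10^-27) · [3²/(89.3 fm)² + 1²/(51.2 fm)²].
Evaluating gives E = 4.968×10^-14 J = 3.11×10^5 eV.

E = 3.11×10^5 eV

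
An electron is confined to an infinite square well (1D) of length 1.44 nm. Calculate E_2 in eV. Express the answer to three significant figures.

E_2 = 0.725 eV

For an infinite well E_n = n²h²/(8m_eL²), so E_1 = h²/(8m_eL²) = (6.626×10^-34)²/(8·9.109×10^-31·(1.44×10^-9 m)²) = 2.905×10^-20 J.
Then E_2 = 2²·E_1 = 4·2.905×10^-20 J = 1.162×10^-19 J.
Converting, E_2 = 1.162×10^-19 J / (1.602×10^-19 J/eV) = 0.725 eV.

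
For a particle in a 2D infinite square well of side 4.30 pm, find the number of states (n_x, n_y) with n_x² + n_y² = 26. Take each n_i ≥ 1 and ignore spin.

degeneracy = 2

The level has n_x² + n_y² = 26. The ordered positive-integer solutions are (1, 5), (5, 1).
That gives 2 states.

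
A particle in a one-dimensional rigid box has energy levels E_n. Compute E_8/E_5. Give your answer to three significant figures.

2.56

E_n ∝ n², so E_8/E_5 = 8²/5² = 64/25 = 2.56.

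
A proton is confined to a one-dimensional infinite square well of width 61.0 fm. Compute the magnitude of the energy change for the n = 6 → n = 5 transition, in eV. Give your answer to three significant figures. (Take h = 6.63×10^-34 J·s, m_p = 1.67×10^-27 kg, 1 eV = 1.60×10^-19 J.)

E_1 = h²/(8m_pL²) = 8.842×10^-15 J.
|ΔE| = |6² − 5²|·E_1 = 11·8.842×10^-15 J = 9.726×10^-14 J = 6.08×10^5 eV.

|ΔE| = 6.08×10^5 eV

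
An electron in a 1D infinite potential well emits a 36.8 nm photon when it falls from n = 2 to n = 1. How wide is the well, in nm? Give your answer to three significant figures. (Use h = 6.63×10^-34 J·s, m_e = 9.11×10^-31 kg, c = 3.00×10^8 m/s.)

The photon carries ΔE = hc/λ = 6.63×10^-34·3.00×10^8/3.68×10^-8 m = 5.405×10^-18 J.
Since ΔE = (2² − 1²)E_1, E_1 = 1.802×10^-18 J, and L = h/√(8m_eE_1) = 1.83×10^-10 m = 0.183 nm.

L = 0.183 nm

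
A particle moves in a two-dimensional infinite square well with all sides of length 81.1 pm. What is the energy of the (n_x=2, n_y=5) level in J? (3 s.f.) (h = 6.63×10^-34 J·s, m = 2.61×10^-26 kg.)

For a 2D rectangular well E = (h²/8m)·Σ n_i²/L_i² = (6.63×10^-34)²/(8·2.61×10^-26) · [2²/(81.1 pm)² + 5²/(81.1 pm)²].
Evaluating gives E = 9.28×10^-21 J.

E = 9.28×10^-21 J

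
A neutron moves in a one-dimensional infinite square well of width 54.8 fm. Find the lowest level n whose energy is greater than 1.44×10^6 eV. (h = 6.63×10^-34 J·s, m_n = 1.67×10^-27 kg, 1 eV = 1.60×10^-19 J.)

n = 5

E_1 = h²/(8m_nL²) = 1.096×10^-14 J = 6.850×10^4 eV.
Need n² > 1.44×10^6/6.850×10^4 = 21.02, i.e. n > 4.585.
The smallest integer satisfying this is n = 5.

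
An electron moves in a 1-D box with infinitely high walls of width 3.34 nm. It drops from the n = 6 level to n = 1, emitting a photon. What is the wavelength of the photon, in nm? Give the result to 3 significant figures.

λ = 1.05×10^3 nm

E_1 = h²/(8m_eL²) = 5.401×10^-21 J, so ΔE = (6² − 1²)E_1 = 1.890×10^-19 J.
λ = hc/ΔE = (6.626×10^-34·2.998×10^8)/1.890×10^-19 = 1.05×10^-6 m = 1.05×10^3 nm.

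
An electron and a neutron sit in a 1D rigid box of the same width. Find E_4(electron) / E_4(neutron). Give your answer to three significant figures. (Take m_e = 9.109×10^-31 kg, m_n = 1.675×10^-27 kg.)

E_n ∝ 1/m at fixed n and L, so the ratio is m_n/m_e = 1.675×10^-27/9.109×10^-31 = 1.84×10^3.

1.84×10^3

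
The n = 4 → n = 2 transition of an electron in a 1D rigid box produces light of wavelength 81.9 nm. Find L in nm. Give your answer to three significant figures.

L = 0.546 nm

The photon carries ΔE = hc/λ = 6.626×10^-34·2.998×10^8/8.19×10^-8 m = 2.425×10^-18 J.
Since ΔE = (4² − 2²)E_1, E_1 = 2.021×10^-19 J, and L = h/√(8m_eE_1) = 5.46×10^-10 m = 0.546 nm.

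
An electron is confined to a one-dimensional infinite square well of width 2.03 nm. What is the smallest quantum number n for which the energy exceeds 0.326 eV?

E_1 = h²/(8m_eL²) = 1.462×10^-20 J = 0.09126 eV.
Need n² > 0.326/0.09126 = 3.572, i.e. n > 1.890.
The smallest integer satisfying this is n = 2.

n = 2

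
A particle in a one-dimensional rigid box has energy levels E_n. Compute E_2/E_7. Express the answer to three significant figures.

E_n ∝ n², so E_2/E_7 = 2²/7² = 4/49 = 0.0816.

0.0816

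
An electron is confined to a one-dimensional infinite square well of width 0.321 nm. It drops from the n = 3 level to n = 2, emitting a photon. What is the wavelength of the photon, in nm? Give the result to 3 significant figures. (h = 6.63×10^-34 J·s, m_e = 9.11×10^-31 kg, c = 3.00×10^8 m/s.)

E_1 = h²/(8m_eL²) = 5.853×10^-19 J, so ΔE = (3² − 2²)E_1 = 2.926×10^-18 J.
λ = hc/ΔE = (6.63×10^-34·3.00×10^8)/2.926×10^-18 = 6.80×10^-8 m = 68.0 nm.

λ = 68.0 nm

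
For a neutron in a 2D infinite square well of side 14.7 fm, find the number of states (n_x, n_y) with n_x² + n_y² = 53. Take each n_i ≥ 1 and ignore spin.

The level has n_x² + n_y² = 53. The ordered positive-integer solutions are (2, 7), (7, 2).
That gives 2 states.

degeneracy = 2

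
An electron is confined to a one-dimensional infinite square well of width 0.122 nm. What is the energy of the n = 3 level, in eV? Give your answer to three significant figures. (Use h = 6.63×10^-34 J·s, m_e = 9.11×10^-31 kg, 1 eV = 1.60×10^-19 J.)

E_3 = 228 eV

For an infinite well E_n = n²h²/(8m_eL²), so E_1 = h²/(8m_eL²) = (6.63×10^-34)²/(8·9.11×10^-31·(1.22×10^-10 m)²) = 4.052×10^-18 J.
Then E_3 = 3²·E_1 = 9·4.052×10^-18 J = 3.647×10^-17 J.
Converting, E_3 = 3.647×10^-17 J / (1.60×10^-19 J/eV) = 228 eV.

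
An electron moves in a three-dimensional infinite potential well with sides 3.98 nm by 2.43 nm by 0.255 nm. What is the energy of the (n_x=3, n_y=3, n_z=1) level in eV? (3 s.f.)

For a 3D rectangular well E = (h²/8m_e)·Σ n_i²/L_i² = (6.626×10^-34)²/(8·9.109×10^-31) · [3²/(3.98 nm)² + 3²/(2.43 nm)² + 1²/(0.255 nm)²].
Evaluating gives E = 1.053×10^-18 J = 6.57 eV.

E = 6.57 eV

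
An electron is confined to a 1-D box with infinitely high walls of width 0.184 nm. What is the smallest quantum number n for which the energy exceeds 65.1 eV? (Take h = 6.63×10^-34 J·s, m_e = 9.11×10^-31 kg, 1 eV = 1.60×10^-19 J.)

n = 3

E_1 = h²/(8m_eL²) = 1.781×10^-18 J = 11.13 eV.
Need n² > 65.1/11.13 = 5.849, i.e. n > 2.418.
The smallest integer satisfying this is n = 3.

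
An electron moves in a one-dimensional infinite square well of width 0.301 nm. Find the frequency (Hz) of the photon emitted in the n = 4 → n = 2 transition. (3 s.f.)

f = 1.20×10^16 Hz

E_1 = h²/(8m_eL²) = 6.650×10^-19 J and ΔE = (4² − 2²)E_1 = 7.980×10^-18 J.
f = ΔE/h = 7.980×10^-18/6.626×10^-34 = 1.20×10^16 Hz.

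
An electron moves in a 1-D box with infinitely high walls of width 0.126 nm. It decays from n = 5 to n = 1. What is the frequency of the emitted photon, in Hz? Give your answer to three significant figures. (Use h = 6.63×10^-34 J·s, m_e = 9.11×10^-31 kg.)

f = 1.38×10^17 Hz

E_1 = h²/(8m_eL²) = 3.799×10^-18 J and ΔE = (5² − 1²)E_1 = 9.118×10^-17 J.
f = ΔE/h = 9.118×10^-17/6.63×10^-34 = 1.38×10^17 Hz.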